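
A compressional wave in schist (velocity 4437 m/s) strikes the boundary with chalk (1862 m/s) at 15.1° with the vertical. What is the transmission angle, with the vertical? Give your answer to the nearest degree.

sin θ₁/V₁ = sin θ₂/V₂ ⇒ sin θ₂ = 1862·sin 15.1°/4437 = 1862·0.2605/4437 = 0.1093.
θ₂ = arcsin 0.1093 = 6.28° from the normal.

6°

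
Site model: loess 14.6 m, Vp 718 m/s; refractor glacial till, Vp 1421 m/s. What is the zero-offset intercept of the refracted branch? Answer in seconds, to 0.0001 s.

0.0351 s

tᵢ = 2h·√(V₂²−V₁²)/(V₁V₂).
√(V₂²−V₁²) = √(1421²−718²) = 1226.3 m/s.
tᵢ = 2·14.6·1226.3/(718·1421) = 0.03510 s.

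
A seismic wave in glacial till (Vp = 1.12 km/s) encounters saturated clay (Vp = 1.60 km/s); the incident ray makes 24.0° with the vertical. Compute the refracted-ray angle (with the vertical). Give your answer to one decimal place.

35.5°

sin θ₁/V₁ = sin θ₂/V₂ ⇒ sin θ₂ = 1.60·sin 24.0°/1.12 = 1.60·0.4067/1.12 = 0.5811.
θ₂ = sin⁻¹(0.5811) = 35.52° (from vertical).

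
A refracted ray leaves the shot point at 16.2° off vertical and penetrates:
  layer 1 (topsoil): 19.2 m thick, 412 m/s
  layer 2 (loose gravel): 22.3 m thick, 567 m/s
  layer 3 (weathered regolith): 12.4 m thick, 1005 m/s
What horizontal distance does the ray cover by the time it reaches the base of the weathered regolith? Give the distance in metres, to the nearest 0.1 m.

Ray parameter p = sin 16.2° / 412 m/s = 6.7716e-04 s/m.
Layer 1: θ = 16.20°; offset = 19.2·tan 16.20° = 5.578 m.
Layer 2: sin θ = p·567 = 0.3840 → θ = 22.58°; offset = 22.3·tan 22.58° = 9.273 m.
Layer 3: sin θ = p·1005 = 0.6805 → θ = 42.89°; offset = 12.4·tan 42.89° = 11.517 m.
Σ offsets = 26.368 m.

26.4 m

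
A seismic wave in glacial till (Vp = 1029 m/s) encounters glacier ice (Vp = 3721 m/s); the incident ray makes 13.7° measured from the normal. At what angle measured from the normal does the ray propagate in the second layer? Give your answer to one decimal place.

sin θ₁/V₁ = sin θ₂/V₂ ⇒ sin θ₂ = 3721·sin 13.7°/1029 = 3721·0.2368/1029 = 0.8564.
θ₂ = sin⁻¹(0.8564) = 58.92° (from vertical).

58.9°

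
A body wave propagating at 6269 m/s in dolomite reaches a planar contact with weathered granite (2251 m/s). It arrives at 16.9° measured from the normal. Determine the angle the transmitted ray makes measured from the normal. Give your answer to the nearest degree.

Snell's law: sin θ₂ = (V₂/V₁)·sin θ₁ = (2251/6269)·sin 16.9° = 0.1044.
θ₂ = arcsin 0.1044 = 5.99° from the normal.

6°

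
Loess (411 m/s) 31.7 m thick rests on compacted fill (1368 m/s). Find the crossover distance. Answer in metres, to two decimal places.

86.44 m

θ_c = arcsin(411/1368) = 17.48°, so cos θ_c = 0.9538 and tᵢ = 2h cos θ_c/V₁ = 0.1471 s.
At crossover x/V₁ = x/V₂ + tᵢ ⇒ x = tᵢ/(1/V₁ − 1/V₂) = 0.14713/(2.4331e-03 − 7.3099e-04) = 86.44 m.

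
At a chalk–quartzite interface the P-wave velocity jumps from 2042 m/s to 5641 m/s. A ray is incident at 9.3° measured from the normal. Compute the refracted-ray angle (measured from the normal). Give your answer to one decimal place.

26.5°

Snell's law: sin θ₂ = (V₂/V₁)·sin θ₁ = (5641/2042)·sin 9.3° = 0.4464.
θ₂ = sin⁻¹(0.4464) = 26.51° (from vertical).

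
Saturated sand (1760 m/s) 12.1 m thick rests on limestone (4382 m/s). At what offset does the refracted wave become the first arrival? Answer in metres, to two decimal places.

x_cross = 2h·√((V₂+V₁)/(V₂−V₁)).
(V₂+V₁)/(V₂−V₁) = (4382+1760)/(4382−1760) = 2.3425; √ = 1.5305.
x_cross = 2·12.1·1.5305 = 37.04 m.

37.04 m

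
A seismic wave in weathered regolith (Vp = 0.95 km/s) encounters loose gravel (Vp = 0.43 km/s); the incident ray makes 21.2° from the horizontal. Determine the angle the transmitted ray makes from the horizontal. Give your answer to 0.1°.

65.0°

Angle from the normal: 90° − 21.2° = 68.8°.
Snell's law: sin θ₂ = (V₂/V₁)·sin θ₁ = (0.43/0.95)·sin 68.8° = 0.4220.
θ₂ = arcsin 0.4220 = 24.96° from the normal.
From the interface: 90° − 24.96° = 65.04°.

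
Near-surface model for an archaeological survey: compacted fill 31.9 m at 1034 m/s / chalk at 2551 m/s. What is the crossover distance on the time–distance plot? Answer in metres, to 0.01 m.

98.08 m

θ_c = arcsin(1034/2551) = 23.91°, so cos θ_c = 0.9142 and tᵢ = 2h cos θ_c/V₁ = 0.0564 s.
At crossover x/V₁ = x/V₂ + tᵢ ⇒ x = tᵢ/(1/V₁ − 1/V₂) = 0.05641/(9.6712e-04 − 3.9200e-04) = 98.08 m.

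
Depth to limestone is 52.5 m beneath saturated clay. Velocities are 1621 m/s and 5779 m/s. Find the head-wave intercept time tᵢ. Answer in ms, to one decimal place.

62.2 ms

θ_c = arcsin(V₁/V₂) = arcsin(1621/5779) = 16.29°; cos θ_c = 0.9599.
tᵢ = 2h·cos θ_c / V₁ = 2·52.5·0.9599 / 1621 = 0.06217 s.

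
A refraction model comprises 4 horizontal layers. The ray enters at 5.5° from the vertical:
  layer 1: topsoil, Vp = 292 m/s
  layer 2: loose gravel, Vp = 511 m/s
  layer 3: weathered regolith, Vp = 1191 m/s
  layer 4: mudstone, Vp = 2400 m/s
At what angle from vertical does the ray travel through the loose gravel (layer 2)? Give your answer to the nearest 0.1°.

9.7°

Snell's law across each interface conserves sin θ / V, so sin θ_2 = V_2·sin θ₁/V₁.
sin θ_2 = 511 × sin 5.5° / 292 = 0.1677.
θ_2 = 9.66° from the vertical.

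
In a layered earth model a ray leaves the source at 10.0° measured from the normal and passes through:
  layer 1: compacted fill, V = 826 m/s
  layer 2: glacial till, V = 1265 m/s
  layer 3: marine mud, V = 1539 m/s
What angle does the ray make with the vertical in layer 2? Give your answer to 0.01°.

Ray parameter p = sin 10.0° / 826 = 2.1023e-04 s/m.
sin θ_2 = p·V_2 = 2.1023e-04 × 1265 = 0.2659.
θ_2 = 15.42° from the vertical.

15.42°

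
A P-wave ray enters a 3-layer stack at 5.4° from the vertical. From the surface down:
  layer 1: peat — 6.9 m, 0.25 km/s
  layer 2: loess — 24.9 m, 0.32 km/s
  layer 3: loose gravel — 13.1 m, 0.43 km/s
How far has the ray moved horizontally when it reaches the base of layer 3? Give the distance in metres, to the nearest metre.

p = sin θ₁/V₁ = sin 5.4°/0.25 = 3.7643e-01 s/km is conserved through the stack.
Layer 1: θ = 5.40°; offset = 6.9·tan 5.40° = 0.652 m.
Layer 2: sin θ = p·0.32 = 0.1205 → θ = 6.92°; offset = 24.9·tan 6.92° = 3.021 m.
Layer 3: sin θ = p·0.43 = 0.1619 → θ = 9.32°; offset = 13.1·tan 9.32° = 2.149 m.
Summing the layer offsets gives 5.822 m.

6 m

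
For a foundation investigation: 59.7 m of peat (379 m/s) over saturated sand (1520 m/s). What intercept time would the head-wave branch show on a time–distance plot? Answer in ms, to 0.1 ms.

305.1 ms

tᵢ = 2h·√(V₂²−V₁²)/(V₁V₂).
√(V₂²−V₁²) = √(1520²−379²) = 1472.0 m/s.
tᵢ = 2·59.7·1472.0/(379·1520) = 0.30509 s.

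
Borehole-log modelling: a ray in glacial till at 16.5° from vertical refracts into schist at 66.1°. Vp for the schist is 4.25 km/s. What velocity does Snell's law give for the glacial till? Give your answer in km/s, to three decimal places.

1.320 km/s

sin 16.5° = 0.2840; sin 66.1° = 0.9143.
V₁ = V₂·(sin θ₁/sin θ₂) = 4.25·(0.2840/0.9143) = 1.320 km/s.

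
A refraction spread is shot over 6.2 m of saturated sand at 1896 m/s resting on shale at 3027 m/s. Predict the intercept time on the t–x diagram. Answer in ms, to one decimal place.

5.1 ms

tᵢ = 2h·√(V₂²−V₁²)/(V₁V₂).
√(V₂²−V₁²) = √(3027²−1896²) = 2359.6 m/s.
tᵢ = 2·6.2·2359.6/(1896·3027) = 0.00510 s.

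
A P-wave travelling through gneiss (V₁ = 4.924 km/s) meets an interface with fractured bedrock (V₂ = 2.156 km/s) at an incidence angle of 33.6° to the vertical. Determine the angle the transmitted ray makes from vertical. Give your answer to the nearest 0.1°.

Snell's law: sin θ₂ = (V₂/V₁)·sin θ₁ = (2.156/4.924)·sin 33.6° = 0.2423.
θ₂ = arcsin 0.2423 = 14.02° from the normal.

14.0°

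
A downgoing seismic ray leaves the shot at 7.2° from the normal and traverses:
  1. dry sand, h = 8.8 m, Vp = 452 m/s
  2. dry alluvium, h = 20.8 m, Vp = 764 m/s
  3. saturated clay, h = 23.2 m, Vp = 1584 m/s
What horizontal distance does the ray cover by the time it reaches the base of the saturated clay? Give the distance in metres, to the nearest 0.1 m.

Apply Snell's law at each interface; in layer i the horizontal offset is hᵢ·tan θᵢ.
Layer 1: θ = 7.20°; offset = 8.8·tan 7.20° = 1.112 m.
Layer 2: sin θ = 764·sin 7.2°/452 = 0.2118, θ = 12.23°; offset = 20.8·tan 12.23° = 4.509 m.
Layer 3: sin θ = 1584·sin 7.2°/452 = 0.4392, θ = 26.05°; offset = 23.2·tan 26.05° = 11.343 m.
Σ offsets = 16.963 m.

17.0 m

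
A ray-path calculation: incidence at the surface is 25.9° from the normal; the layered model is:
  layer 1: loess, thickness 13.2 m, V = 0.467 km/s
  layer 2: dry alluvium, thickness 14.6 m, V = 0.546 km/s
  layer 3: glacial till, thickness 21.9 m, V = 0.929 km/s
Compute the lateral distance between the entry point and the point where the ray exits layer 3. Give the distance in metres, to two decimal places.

Ray parameter p = sin 25.9° / 0.467 km/s = 9.3534e-01 s/km.
Layer 1: θ = 25.90°; offset = 13.2·tan 25.90° = 6.4096 m.
Layer 2: sin θ = p·0.546 = 0.5107 → θ = 30.71°; offset = 14.6·tan 30.71° = 8.6723 m.
Layer 3: sin θ = p·0.929 = 0.8689 → θ = 60.33°; offset = 21.9·tan 60.33° = 38.4481 m.
Summing the layer offsets gives 53.5299 m.

53.53 m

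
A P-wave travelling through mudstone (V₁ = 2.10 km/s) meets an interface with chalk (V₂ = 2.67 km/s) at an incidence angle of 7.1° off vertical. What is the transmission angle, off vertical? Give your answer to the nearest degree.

Snell's law: sin θ₂ = (V₂/V₁)·sin θ₁ = (2.67/2.10)·sin 7.1° = 0.1572.
θ₂ = sin⁻¹(0.1572) = 9.04° (from vertical).

9°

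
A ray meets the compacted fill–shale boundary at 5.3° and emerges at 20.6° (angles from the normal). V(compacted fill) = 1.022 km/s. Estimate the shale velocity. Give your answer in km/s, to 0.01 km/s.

3.89 km/s

sin 5.3° = 0.0924; sin 20.6° = 0.3518.
V₂ = V₁·(sin θ₂/sin θ₁) = 1.022·(0.3518/0.0924) = 3.89 km/s.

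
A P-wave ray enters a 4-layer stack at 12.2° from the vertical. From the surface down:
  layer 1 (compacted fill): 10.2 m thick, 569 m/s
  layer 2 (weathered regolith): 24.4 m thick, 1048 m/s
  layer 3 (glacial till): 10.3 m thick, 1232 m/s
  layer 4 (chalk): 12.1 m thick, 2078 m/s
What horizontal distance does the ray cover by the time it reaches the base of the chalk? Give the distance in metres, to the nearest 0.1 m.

32.5 m

Apply Snell's law at each interface; in layer i the horizontal offset is hᵢ·tan θᵢ.
Layer 1: θ = 12.20°; offset = 10.2·tan 12.20° = 2.205 m.
Layer 2: sin θ = 1048·sin 12.2°/569 = 0.3892, θ = 22.91°; offset = 24.4·tan 22.91° = 10.310 m.
Layer 3: sin θ = 1232·sin 12.2°/569 = 0.4576, θ = 27.23°; offset = 10.3·tan 27.23° = 5.300 m.
Layer 4: sin θ = 2078·sin 12.2°/569 = 0.7718, θ = 50.51°; offset = 12.1·tan 50.51° = 14.685 m.
Summing the layer offsets gives 32.501 m.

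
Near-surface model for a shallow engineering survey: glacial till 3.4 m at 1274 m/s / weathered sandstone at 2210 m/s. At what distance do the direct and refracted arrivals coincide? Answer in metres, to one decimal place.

13.1 m

θ_c = arcsin(1274/2210) = 35.20°, so cos θ_c = 0.8171 and tᵢ = 2h cos θ_c/V₁ = 0.0044 s.
At crossover x/V₁ = x/V₂ + tᵢ ⇒ x = tᵢ/(1/V₁ − 1/V₂) = 0.00436/(7.8493e-04 − 4.5249e-04) = 13.12 m.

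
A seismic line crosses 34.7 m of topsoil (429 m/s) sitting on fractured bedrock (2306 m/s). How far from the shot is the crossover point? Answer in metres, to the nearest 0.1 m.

83.8 m

x_cross = 2h·√((V₂+V₁)/(V₂−V₁)).
(V₂+V₁)/(V₂−V₁) = (2306+429)/(2306−429) = 1.4571; √ = 1.2071.
x_cross = 2·34.7·1.2071 = 83.77 m.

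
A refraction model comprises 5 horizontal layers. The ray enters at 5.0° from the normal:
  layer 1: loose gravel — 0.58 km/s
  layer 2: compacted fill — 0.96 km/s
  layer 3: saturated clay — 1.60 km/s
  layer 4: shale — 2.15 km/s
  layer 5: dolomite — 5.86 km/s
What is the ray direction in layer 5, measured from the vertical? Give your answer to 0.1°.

Snell's law across each interface conserves sin θ / V, so sin θ_5 = V_5·sin θ₁/V₁.
sin θ_5 = 5.86 × sin 5.0° / 0.58 = 0.8806.
θ_5 = 61.71° from the vertical.

61.7°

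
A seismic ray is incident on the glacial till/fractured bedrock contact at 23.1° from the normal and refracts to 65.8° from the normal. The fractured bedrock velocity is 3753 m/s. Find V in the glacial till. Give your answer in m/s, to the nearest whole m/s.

1614 m/s

Snell's law: sin 23.1°/V₁ = sin 65.8°/V₂.
V₁ = V₂·sin 23.1°/sin 65.8° = 3753 × 0.4301 = 1614.31 m/s.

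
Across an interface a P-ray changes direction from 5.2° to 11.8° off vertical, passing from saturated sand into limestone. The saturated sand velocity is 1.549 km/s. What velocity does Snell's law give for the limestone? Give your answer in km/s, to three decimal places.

sin 5.2° = 0.0906; sin 11.8° = 0.2045.
V₂ = V₁·(sin θ₂/sin θ₁) = 1.549·(0.2045/0.0906) = 3.495 km/s.

3.495 km/s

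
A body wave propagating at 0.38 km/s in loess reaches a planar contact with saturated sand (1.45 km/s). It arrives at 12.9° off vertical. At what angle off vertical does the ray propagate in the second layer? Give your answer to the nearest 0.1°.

58.4°

sin θ₁/V₁ = sin θ₂/V₂ ⇒ sin θ₂ = 1.45·sin 12.9°/0.38 = 1.45·0.2233/0.38 = 0.8519.
θ₂ = arcsin 0.8519 = 58.42° from the normal.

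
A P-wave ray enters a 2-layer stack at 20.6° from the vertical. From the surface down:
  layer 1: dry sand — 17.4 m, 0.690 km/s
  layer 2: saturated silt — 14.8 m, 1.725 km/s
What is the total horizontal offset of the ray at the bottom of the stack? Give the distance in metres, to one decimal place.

33.9 m

Apply Snell's law at each interface; in layer i the horizontal offset is hᵢ·tan θᵢ.
Layer 1: θ = 20.60°; offset = 17.4·tan 20.60° = 6.540 m.
Layer 2: sin θ = 1.725·sin 20.6°/0.690 = 0.8796, θ = 61.59°; offset = 14.8·tan 61.59° = 27.366 m.
Summing the layer offsets gives 33.906 m.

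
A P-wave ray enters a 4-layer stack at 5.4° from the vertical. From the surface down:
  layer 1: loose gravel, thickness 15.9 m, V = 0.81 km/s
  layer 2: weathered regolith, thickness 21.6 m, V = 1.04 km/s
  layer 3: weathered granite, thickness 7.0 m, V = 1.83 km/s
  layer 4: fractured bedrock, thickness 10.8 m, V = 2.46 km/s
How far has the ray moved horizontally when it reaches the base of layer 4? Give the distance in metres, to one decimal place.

Apply Snell's law at each interface; in layer i the horizontal offset is hᵢ·tan θᵢ.
Layer 1: θ = 5.40°; offset = 15.9·tan 5.40° = 1.503 m.
Layer 2: sin θ = 1.04·sin 5.4°/0.81 = 0.1208, θ = 6.94°; offset = 21.6·tan 6.94° = 2.629 m.
Layer 3: sin θ = 1.83·sin 5.4°/0.81 = 0.2126, θ = 12.28°; offset = 7.0·tan 12.28° = 1.523 m.
Layer 4: sin θ = 2.46·sin 5.4°/0.81 = 0.2858, θ = 16.61°; offset = 10.8·tan 16.61° = 3.221 m.
Summing the layer offsets gives 8.876 m.

8.9 m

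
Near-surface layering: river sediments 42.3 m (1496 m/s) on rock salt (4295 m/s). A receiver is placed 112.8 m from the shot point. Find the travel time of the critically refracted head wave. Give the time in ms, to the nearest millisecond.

t = x/V₂ + 2h·√(V₂²−V₁²)/(V₁V₂).
√(V₂²−V₁²) = √(4295²−1496²) = 4026.0 m/s; delay term = 2·42.3·4026.0/(1496·4295) = 0.05301 s.
t = 112.8/4295 + 0.05301 = 0.07927 s.

79 ms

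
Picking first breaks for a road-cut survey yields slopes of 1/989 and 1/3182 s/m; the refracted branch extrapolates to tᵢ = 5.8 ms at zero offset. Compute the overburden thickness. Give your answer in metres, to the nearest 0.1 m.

h = tᵢ·V₁·V₂ / (2·√(V₂²−V₁²)).
√(V₂²−V₁²) = √(3182² − 989²) = 3024.4 m/s.
h = 0.0058 s × 989 × 3182 / (2 × 3024.4) = 3.02 m.

3.0 m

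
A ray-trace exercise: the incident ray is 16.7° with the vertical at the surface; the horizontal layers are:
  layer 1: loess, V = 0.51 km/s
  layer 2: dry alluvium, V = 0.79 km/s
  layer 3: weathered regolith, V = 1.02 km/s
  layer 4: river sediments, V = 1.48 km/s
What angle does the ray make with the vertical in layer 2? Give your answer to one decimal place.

Snell's law across each interface conserves sin θ / V, so sin θ_2 = V_2·sin θ₁/V₁.
sin θ_2 = 0.79 × sin 16.7° / 0.51 = 0.4451.
θ_2 = arcsin 0.4451 = 26.43°.

26.4°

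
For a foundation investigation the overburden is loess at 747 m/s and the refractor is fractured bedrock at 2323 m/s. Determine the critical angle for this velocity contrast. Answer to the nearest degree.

At critical incidence the refracted ray runs along the interface (θ₂ = 90°), so sin θ_c = V₁/V₂.
θ_c = arcsin(747/2323) = arcsin 0.3216 = 18.76°.

19°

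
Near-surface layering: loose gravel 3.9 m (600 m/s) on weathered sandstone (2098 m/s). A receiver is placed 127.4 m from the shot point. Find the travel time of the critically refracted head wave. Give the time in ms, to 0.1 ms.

73.2 ms

t = x/V₂ + 2h·√(V₂²−V₁²)/(V₁V₂).
√(V₂²−V₁²) = √(2098²−600²) = 2010.4 m/s; delay term = 2·3.9·2010.4/(600·2098) = 0.01246 s.
t = 127.4/2098 + 0.01246 = 0.07318 s.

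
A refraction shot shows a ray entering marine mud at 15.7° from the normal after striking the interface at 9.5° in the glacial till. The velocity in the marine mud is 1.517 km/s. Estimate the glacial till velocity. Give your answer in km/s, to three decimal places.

0.925 km/s

sin 9.5° = 0.1650; sin 15.7° = 0.2706.
V₁ = V₂·(sin θ₁/sin θ₂) = 1.517·(0.1650/0.2706) = 0.925 km/s.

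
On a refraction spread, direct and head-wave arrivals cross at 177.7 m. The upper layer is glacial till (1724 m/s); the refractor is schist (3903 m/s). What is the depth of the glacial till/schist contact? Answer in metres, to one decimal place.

55.3 m

h = (x_cross/2)·√((V₂−V₁)/(V₂+V₁)).
(V₂−V₁)/(V₂+V₁) = (3903−1724)/(3903+1724) = 0.3872; √ = 0.6223.
h = (177.7/2)·0.6223 = 55.29 m.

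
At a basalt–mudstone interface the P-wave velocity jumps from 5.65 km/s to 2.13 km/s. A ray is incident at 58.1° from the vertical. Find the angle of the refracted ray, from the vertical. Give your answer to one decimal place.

18.7°

sin θ₁/V₁ = sin θ₂/V₂ ⇒ sin θ₂ = 2.13·sin 58.1°/5.65 = 2.13·0.8490/5.65 = 0.3201.
θ₂ = sin⁻¹(0.3201) = 18.67° (from vertical).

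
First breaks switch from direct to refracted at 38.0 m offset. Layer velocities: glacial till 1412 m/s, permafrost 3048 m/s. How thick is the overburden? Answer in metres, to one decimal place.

h = (x_cross/2)·√((V₂−V₁)/(V₂+V₁)).
(V₂−V₁)/(V₂+V₁) = (3048−1412)/(3048+1412) = 0.3668; √ = 0.6057.
h = (38.0/2)·0.6057 = 11.51 m.

11.5 m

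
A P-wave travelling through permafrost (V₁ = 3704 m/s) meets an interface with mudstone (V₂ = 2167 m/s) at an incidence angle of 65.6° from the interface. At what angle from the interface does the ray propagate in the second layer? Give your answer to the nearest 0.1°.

Angle from the normal: 90° − 65.6° = 24.4°.
Snell's law: sin θ₂ = (V₂/V₁)·sin θ₁ = (2167/3704)·sin 24.4° = 0.2417.
θ₂ = sin⁻¹(0.2417) = 13.99° (from vertical).
From the interface: 90° − 13.99° = 76.01°.

76.0°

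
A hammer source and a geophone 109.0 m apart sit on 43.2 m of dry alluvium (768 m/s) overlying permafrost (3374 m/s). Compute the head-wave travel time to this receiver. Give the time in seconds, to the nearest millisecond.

t = x/V₂ + 2h·√(V₂²−V₁²)/(V₁V₂).
√(V₂²−V₁²) = √(3374²−768²) = 3285.4 m/s; delay term = 2·43.2·3285.4/(768·3374) = 0.10955 s.
t = 109.0/3374 + 0.10955 = 0.14185 s.

0.142 s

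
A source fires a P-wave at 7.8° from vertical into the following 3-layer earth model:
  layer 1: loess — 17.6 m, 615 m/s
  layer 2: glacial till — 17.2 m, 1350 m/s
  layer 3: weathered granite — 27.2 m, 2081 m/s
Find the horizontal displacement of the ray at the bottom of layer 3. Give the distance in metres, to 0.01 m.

Apply Snell's law at each interface; in layer i the horizontal offset is hᵢ·tan θᵢ.
Layer 1: θ = 7.80°; offset = 17.6·tan 7.80° = 2.4109 m.
Layer 2: sin θ = 1350·sin 7.8°/615 = 0.2979, θ = 17.33°; offset = 17.2·tan 17.33° = 5.3678 m.
Layer 3: sin θ = 2081·sin 7.8°/615 = 0.4592, θ = 27.34°; offset = 27.2·tan 27.34° = 14.0613 m.
Total horizontal offset = 21.8401 m.

21.84 m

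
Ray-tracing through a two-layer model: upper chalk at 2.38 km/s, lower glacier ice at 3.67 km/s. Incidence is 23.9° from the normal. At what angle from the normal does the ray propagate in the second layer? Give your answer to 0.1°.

38.7°

Snell's law: sin θ₂ = (V₂/V₁)·sin θ₁ = (3.67/2.38)·sin 23.9° = 0.6247.
θ₂ = arcsin 0.6247 = 38.66° from the normal.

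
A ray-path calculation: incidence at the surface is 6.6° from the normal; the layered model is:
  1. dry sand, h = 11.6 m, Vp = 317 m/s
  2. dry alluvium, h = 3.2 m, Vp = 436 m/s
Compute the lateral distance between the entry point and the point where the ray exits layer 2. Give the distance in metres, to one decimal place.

Apply Snell's law at each interface; in layer i the horizontal offset is hᵢ·tan θᵢ.
Layer 1: θ = 6.60°; offset = 11.6·tan 6.60° = 1.342 m.
Layer 2: sin θ = 436·sin 6.6°/317 = 0.1581, θ = 9.10°; offset = 3.2·tan 9.10° = 0.512 m.
Total horizontal offset = 1.854 m.

1.9 m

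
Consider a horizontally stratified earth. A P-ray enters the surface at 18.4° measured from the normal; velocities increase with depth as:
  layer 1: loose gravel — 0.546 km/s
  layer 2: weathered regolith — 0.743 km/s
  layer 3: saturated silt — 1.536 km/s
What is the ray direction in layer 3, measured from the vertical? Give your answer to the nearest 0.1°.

62.6°

Snell's law across each interface conserves sin θ / V, so sin θ_3 = V_3·sin θ₁/V₁.
sin θ_3 = 1.536 × sin 18.4° / 0.546 = 0.8880.
θ_3 = 62.62° from the vertical.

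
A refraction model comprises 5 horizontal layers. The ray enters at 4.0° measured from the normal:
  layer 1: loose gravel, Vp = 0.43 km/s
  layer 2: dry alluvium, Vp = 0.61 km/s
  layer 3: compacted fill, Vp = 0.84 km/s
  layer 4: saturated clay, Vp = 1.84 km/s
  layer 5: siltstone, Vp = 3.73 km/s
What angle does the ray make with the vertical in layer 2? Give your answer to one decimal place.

5.7°

Ray parameter p = sin 4.0° / 0.43 = 1.6222e-01 s/km.
sin θ_2 = p·V_2 = 1.6222e-01 × 0.61 = 0.0990.
θ_2 = arcsin 0.0990 = 5.68°.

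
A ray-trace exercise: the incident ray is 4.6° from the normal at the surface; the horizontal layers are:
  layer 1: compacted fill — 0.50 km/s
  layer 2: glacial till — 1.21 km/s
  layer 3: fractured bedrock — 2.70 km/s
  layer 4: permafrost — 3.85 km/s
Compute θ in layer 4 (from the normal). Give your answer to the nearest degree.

38°

Ray parameter p = sin 4.6° / 0.50 = 1.6040e-01 s/km.
sin θ_4 = p·V_4 = 1.6040e-01 × 3.85 = 0.6175.
θ_4 = 38.14° from the vertical.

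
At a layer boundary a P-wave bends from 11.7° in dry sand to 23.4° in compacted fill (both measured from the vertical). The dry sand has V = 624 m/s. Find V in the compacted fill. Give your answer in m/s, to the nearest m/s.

sin 11.7° = 0.2028; sin 23.4° = 0.3971.
V₂ = V₁·(sin θ₂/sin θ₁) = 624·(0.3971/0.2028) = 1222.07 m/s.

1222 m/s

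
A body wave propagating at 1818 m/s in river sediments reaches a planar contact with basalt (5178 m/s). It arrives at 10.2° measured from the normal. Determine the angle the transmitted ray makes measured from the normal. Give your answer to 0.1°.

30.3°

sin θ₁/V₁ = sin θ₂/V₂ ⇒ sin θ₂ = 5178·sin 10.2°/1818 = 5178·0.1771/1818 = 0.5044.
θ₂ = arcsin 0.5044 = 30.29° from the normal.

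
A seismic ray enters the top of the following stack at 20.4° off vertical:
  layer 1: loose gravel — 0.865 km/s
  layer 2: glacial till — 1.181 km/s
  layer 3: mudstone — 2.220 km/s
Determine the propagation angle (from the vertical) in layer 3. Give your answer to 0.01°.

Snell's law across each interface conserves sin θ / V, so sin θ_3 = V_3·sin θ₁/V₁.
sin θ_3 = 2.220 × sin 20.4° / 0.865 = 0.8946.
θ_3 = arcsin 0.8946 = 63.46°.

63.46°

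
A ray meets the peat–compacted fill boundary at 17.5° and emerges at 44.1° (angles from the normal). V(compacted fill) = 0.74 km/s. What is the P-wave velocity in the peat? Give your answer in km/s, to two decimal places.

0.32 km/s

sin 17.5° = 0.3007; sin 44.1° = 0.6959.
V₁ = V₂·(sin θ₁/sin θ₂) = 0.74·(0.3007/0.6959) = 0.32 km/s.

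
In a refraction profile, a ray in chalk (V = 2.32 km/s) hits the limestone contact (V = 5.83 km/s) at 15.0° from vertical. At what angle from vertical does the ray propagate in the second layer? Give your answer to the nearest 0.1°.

40.6°

Snell's law: sin θ₂ = (V₂/V₁)·sin θ₁ = (5.83/2.32)·sin 15.0° = 0.6504.
θ₂ = arcsin 0.6504 = 40.57° from the normal.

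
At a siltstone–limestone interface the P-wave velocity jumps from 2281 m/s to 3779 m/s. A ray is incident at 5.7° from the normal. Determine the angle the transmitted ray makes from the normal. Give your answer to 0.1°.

Snell's law: sin θ₂ = (V₂/V₁)·sin θ₁ = (3779/2281)·sin 5.7° = 0.1645.
θ₂ = sin⁻¹(0.1645) = 9.47° (from vertical).

9.5°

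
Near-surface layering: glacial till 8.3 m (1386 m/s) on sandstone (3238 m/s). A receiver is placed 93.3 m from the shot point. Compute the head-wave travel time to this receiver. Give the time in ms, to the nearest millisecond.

θ_c = arcsin(V₁/V₂) = arcsin(1386/3238) = 25.34°, cos θ_c = 0.9038.
Intercept time tᵢ = 2h cos θ_c / V₁ = 2·8.3·0.9038/1386 = 0.01082 s.
t = x/V₂ + tᵢ = 93.3/3238 + 0.01082 = 0.03964 s.

40 ms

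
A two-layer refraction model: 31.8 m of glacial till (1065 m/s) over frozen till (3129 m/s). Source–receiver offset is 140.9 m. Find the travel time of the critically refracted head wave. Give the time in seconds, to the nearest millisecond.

t = x/V₂ + 2h·√(V₂²−V₁²)/(V₁V₂).
√(V₂²−V₁²) = √(3129²−1065²) = 2942.2 m/s; delay term = 2·31.8·2942.2/(1065·3129) = 0.05615 s.
t = 140.9/3129 + 0.05615 = 0.10118 s.

0.101 s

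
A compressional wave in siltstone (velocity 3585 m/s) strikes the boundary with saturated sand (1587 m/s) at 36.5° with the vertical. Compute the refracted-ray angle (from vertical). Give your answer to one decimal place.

Snell's law: sin θ₂ = (V₂/V₁)·sin θ₁ = (1587/3585)·sin 36.5° = 0.2633.
θ₂ = sin⁻¹(0.2633) = 15.27° (from vertical).

15.3°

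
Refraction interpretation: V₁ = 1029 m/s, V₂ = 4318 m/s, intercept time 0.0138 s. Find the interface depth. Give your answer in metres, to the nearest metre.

7 m

θ_c = arcsin(1029/4318) = 13.79°; cos θ_c = 0.9712.
tᵢ = 2h cos θ_c/V₁ ⇒ h = tᵢ·V₁/(2 cos θ_c) = 0.0138·1029/(2·0.9712) = 7.31 m.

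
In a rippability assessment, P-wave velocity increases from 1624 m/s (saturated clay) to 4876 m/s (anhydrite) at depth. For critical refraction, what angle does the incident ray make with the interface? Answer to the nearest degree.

Critical incidence: sin θ_c = V₁/V₂ = 1624/4876 = 0.3331.
θ_c = arcsin 0.3331 = 19.45°.
Measured from the interface: 90° − 19.45° = 70.55°.

71°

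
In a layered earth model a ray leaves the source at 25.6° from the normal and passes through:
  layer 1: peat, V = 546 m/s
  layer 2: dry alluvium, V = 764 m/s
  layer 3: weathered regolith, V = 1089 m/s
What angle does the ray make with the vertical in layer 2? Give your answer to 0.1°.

Snell's law across each interface conserves sin θ / V, so sin θ_2 = V_2·sin θ₁/V₁.
sin θ_2 = 764 × sin 25.6° / 546 = 0.6046.
θ_2 = 37.20° from the vertical.

37.2°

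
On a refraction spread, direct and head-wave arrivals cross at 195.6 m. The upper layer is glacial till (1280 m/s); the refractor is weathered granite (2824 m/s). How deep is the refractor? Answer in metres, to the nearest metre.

x_cross = 2h·√((V₂+V₁)/(V₂−V₁)) → h = x_cross / (2·√((V₂+V₁)/(V₂−V₁))).
√((V₂+V₁)/(V₂−V₁)) = √((2824+1280)/(2824−1280)) = 1.6303.
h = 195.6 / (2·1.6303) = 59.99 m.

60 m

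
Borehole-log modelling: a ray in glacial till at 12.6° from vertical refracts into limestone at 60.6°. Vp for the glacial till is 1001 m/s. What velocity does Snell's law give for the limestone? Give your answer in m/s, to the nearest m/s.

3998 m/s

sin 12.6° = 0.2181; sin 60.6° = 0.8712.
V₂ = V₁·(sin θ₂/sin θ₁) = 1001·(0.8712/0.2181) = 3997.76 m/s.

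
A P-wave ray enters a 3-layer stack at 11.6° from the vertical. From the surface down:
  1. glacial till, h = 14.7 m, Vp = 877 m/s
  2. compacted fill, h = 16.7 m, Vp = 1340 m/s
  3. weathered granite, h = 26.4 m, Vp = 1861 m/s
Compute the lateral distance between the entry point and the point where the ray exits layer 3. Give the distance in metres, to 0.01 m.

20.86 m

p = sin θ₁/V₁ = sin 11.6°/877 = 2.2928e-04 s/m is conserved through the stack.
Layer 1: θ = 11.60°; offset = 14.7·tan 11.60° = 3.0175 m.
Layer 2: sin θ = p·1340 = 0.3072 → θ = 17.89°; offset = 16.7·tan 17.89° = 5.3916 m.
Layer 3: sin θ = p·1861 = 0.4267 → θ = 25.26°; offset = 26.4·tan 25.26° = 12.4553 m.
Total horizontal offset = 20.8644 m.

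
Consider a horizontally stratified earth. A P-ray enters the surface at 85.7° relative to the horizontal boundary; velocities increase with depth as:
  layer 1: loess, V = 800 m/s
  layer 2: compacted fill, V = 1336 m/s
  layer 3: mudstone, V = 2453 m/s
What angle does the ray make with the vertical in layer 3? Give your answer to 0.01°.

From the normal: θ₁ = 90° − 85.7° = 4.3°.
Ray parameter p = sin 4.3° / 800 = 9.3723e-05 s/m.
sin θ_3 = p·V_3 = 9.3723e-05 × 2453 = 0.2299.
θ_3 = arcsin 0.2299 = 13.29°.

13.29°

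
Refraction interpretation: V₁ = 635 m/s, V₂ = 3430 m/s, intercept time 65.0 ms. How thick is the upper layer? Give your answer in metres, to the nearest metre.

h = tᵢ·V₁·V₂ / (2·√(V₂²−V₁²)).
√(V₂²−V₁²) = √(3430² − 635²) = 3370.7 m/s.
h = 0.065 s × 635 × 3430 / (2 × 3370.7) = 21.00 m.

21 m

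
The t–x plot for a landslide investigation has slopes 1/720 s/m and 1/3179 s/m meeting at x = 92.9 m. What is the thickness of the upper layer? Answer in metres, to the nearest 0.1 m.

36.9 m

h = (x_cross/2)·√((V₂−V₁)/(V₂+V₁)).
(V₂−V₁)/(V₂+V₁) = (3179−720)/(3179+720) = 0.6307; √ = 0.7942.
h = (92.9/2)·0.7942 = 36.89 m.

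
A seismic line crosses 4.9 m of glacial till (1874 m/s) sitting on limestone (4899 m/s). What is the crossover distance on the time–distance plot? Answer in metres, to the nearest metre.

θ_c = arcsin(1874/4899) = 22.49°, so cos θ_c = 0.9239 and tᵢ = 2h cos θ_c/V₁ = 0.0048 s.
At crossover x/V₁ = x/V₂ + tᵢ ⇒ x = tᵢ/(1/V₁ − 1/V₂) = 0.00483/(5.3362e-04 − 2.0412e-04) = 14.66 m.

15 m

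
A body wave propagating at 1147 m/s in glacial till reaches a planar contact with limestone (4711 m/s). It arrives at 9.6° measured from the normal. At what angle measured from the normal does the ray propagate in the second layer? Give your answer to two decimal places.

43.23°

Snell's law: sin θ₂ = (V₂/V₁)·sin θ₁ = (4711/1147)·sin 9.6° = 0.6850.
θ₂ = arcsin 0.6850 = 43.23° from the normal.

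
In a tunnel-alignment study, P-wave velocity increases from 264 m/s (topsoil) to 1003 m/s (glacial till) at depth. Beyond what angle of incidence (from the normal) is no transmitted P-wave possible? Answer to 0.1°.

15.3°

Critical incidence: sin θ_c = V₁/V₂ = 264/1003 = 0.2632.
θ_c = arcsin 0.2632 = 15.26°.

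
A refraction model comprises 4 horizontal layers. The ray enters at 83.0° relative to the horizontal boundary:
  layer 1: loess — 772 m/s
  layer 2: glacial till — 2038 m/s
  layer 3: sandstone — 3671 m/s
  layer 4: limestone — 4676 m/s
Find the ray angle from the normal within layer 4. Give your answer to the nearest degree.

From the normal: θ₁ = 90° − 83.0° = 7.0°.
Ray parameter p = sin 7.0° / 772 = 1.5786e-04 s/m.
sin θ_4 = p·V_4 = 1.5786e-04 × 4676 = 0.7382.
θ_4 = 47.58° from the vertical.

48°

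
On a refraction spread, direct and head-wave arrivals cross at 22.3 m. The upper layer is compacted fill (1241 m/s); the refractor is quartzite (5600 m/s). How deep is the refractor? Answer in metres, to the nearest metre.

x_cross = 2h·√((V₂+V₁)/(V₂−V₁)) → h = x_cross / (2·√((V₂+V₁)/(V₂−V₁))).
√((V₂+V₁)/(V₂−V₁)) = √((5600+1241)/(5600−1241)) = 1.2528.
h = 22.3 / (2·1.2528) = 8.90 m.

9 m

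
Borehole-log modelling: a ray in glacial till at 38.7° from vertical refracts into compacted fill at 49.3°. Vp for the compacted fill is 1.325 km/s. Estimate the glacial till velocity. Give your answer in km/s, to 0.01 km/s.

1.09 km/s

sin 38.7° = 0.6252; sin 49.3° = 0.7581.
V₁ = V₂·(sin θ₁/sin θ₂) = 1.325·(0.6252/0.7581) = 1.09 km/s.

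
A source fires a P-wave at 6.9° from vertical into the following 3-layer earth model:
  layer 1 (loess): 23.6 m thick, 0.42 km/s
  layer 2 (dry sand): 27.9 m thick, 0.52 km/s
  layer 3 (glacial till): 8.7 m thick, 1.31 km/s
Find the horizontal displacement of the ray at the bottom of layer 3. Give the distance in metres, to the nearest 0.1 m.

10.6 m

p = sin θ₁/V₁ = sin 6.9°/0.42 = 2.8604e-01 s/km is conserved through the stack.
Layer 1: θ = 6.90°; offset = 23.6·tan 6.90° = 2.856 m.
Layer 2: sin θ = p·0.52 = 0.1487 → θ = 8.55°; offset = 27.9·tan 8.55° = 4.197 m.
Layer 3: sin θ = p·1.31 = 0.3747 → θ = 22.01°; offset = 8.7·tan 22.01° = 3.516 m.
Total horizontal offset = 10.569 m.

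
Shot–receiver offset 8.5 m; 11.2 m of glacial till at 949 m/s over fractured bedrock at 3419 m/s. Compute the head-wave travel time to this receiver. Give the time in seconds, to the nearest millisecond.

0.025 s

θ_c = arcsin(V₁/V₂) = arcsin(949/3419) = 16.12°, cos θ_c = 0.9607.
Intercept time tᵢ = 2h cos θ_c / V₁ = 2·11.2·0.9607/949 = 0.02268 s.
t = x/V₂ + tᵢ = 8.5/3419 + 0.02268 = 0.02516 s.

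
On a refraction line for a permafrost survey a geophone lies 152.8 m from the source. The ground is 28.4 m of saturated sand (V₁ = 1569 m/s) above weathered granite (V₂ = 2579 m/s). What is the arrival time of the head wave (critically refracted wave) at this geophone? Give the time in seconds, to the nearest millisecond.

t = x/V₂ + 2h·√(V₂²−V₁²)/(V₁V₂).
√(V₂²−V₁²) = √(2579²−1569²) = 2046.8 m/s; delay term = 2·28.4·2046.8/(1569·2579) = 0.02873 s.
t = 152.8/2579 + 0.02873 = 0.08798 s.

0.088 s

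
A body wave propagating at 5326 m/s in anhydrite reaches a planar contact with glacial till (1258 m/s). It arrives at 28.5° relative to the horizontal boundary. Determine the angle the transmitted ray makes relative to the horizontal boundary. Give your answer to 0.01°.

78.02°

Convert to the normal: θ₁ = 90° − 28.5° = 61.5°.
Snell's law: sin θ₂ = (V₂/V₁)·sin θ₁ = (1258/5326)·sin 61.5° = 0.2076.
θ₂ = arcsin 0.2076 = 11.98° from the normal.
From the interface: 90° − 11.98° = 78.02°.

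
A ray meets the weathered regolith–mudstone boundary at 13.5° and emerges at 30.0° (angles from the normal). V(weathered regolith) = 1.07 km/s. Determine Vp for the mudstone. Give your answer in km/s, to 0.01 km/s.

sin 13.5° = 0.2334; sin 30.0° = 0.5000.
V₂ = V₁·(sin θ₂/sin θ₁) = 1.07·(0.5000/0.2334) = 2.29 km/s.

2.29 km/s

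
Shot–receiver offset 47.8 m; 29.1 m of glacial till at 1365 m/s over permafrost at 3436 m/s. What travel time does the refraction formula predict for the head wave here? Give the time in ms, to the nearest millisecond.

θ_c = arcsin(V₁/V₂) = arcsin(1365/3436) = 23.41°, cos θ_c = 0.9177.
Intercept time tᵢ = 2h cos θ_c / V₁ = 2·29.1·0.9177/1365 = 0.03913 s.
t = x/V₂ + tᵢ = 47.8/3436 + 0.03913 = 0.05304 s.

53 ms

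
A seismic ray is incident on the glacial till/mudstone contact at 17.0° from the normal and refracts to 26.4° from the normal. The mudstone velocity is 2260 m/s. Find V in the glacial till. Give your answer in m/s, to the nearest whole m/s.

Snell's law: sin 17.0°/V₁ = sin 26.4°/V₂.
V₁ = V₂·sin 17.0°/sin 26.4° = 2260 × 0.6576 = 1486.07 m/s.

1486 m/s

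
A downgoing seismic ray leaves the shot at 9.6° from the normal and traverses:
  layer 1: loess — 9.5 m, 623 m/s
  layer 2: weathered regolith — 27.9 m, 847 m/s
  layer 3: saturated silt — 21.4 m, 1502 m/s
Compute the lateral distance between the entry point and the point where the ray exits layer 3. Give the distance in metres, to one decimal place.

Apply Snell's law at each interface; in layer i the horizontal offset is hᵢ·tan θᵢ.
Layer 1: θ = 9.60°; offset = 9.5·tan 9.60° = 1.607 m.
Layer 2: sin θ = 847·sin 9.6°/623 = 0.2267, θ = 13.10°; offset = 27.9·tan 13.10° = 6.495 m.
Layer 3: sin θ = 1502·sin 9.6°/623 = 0.4021, θ = 23.71°; offset = 21.4·tan 23.71° = 9.397 m.
Total horizontal offset = 17.499 m.

17.5 m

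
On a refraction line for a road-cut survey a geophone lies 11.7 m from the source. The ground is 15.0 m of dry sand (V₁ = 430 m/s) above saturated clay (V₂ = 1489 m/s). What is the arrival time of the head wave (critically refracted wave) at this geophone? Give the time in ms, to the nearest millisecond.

θ_c = arcsin(V₁/V₂) = arcsin(430/1489) = 16.79°, cos θ_c = 0.9574.
Intercept time tᵢ = 2h cos θ_c / V₁ = 2·15.0·0.9574/430 = 0.06679 s.
t = x/V₂ + tᵢ = 11.7/1489 + 0.06679 = 0.07465 s.

75 ms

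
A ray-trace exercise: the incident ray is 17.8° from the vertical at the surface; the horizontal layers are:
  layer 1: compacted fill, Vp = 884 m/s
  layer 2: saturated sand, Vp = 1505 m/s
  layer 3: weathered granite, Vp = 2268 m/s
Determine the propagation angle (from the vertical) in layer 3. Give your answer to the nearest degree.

Ray parameter p = sin 17.8° / 884 = 3.4581e-04 s/m.
sin θ_3 = p·V_3 = 3.4581e-04 × 2268 = 0.7843.
θ_3 = 51.66° from the vertical.

52°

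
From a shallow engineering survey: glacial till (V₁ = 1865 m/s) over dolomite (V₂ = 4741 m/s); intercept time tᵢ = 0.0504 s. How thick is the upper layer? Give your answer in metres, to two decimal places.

h = tᵢ·V₁·V₂ / (2·√(V₂²−V₁²)).
√(V₂²−V₁²) = √(4741² − 1865²) = 4358.8 m/s.
h = 0.0504 s × 1865 × 4741 / (2 × 4358.8) = 51.12 m.

51.12 m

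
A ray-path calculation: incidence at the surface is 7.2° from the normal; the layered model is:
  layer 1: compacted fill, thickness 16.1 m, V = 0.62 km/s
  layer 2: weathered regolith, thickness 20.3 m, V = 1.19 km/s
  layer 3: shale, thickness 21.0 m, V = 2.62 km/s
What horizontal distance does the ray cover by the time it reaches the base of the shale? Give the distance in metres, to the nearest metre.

Ray parameter p = sin 7.2° / 0.62 km/s = 2.0215e-01 s/km.
Layer 1: θ = 7.20°; offset = 16.1·tan 7.20° = 2.034 m.
Layer 2: sin θ = p·1.19 = 0.2406 → θ = 13.92°; offset = 20.3·tan 13.92° = 5.031 m.
Layer 3: sin θ = p·2.62 = 0.5296 → θ = 31.98°; offset = 21.0·tan 31.98° = 13.112 m.
Σ offsets = 20.177 m.

20 m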